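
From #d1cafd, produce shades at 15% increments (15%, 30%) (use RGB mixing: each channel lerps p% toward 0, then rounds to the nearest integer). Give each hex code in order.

#d1cafd is rgb(209, 202, 253).
15%: (209 − 31.35 = 177.65→178, 202 − 30.3 = 171.7→172, 253 − 37.95 = 215.05→215) → #b2acd7
30%: (209 − 62.7 = 146.3→146, 202 − 60.6 = 141.4→141, 253 − 75.9 = 177.1→177) → #928db1

#b2acd7, #928db1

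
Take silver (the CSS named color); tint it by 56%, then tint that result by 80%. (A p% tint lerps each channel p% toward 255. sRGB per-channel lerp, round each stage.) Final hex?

CSS silver is rgb(192, 192, 192).
A 56% tint moves each channel 56% toward 255:
  R: 192 + 35.28 = 227.28 → 227
  G: 192 + 0.56×(255−192) = 192 + 35.28 = 227.28 → 227
  B: 192 + 0.56×(255−192) = 192 + 35.28 = 227.28 → 227
After the tint: rgb(227, 227, 227) = #e3e3e3.
Lerp each channel 80% toward 255:
  R: 227 + 0.8×(255−227) = 227 + 22.4 = 249.4 → 249
  G: 227 + 0.8×(255−227) = 227 + 22.4 = 249.4 → 249
  B: 227 + 0.8×(255−227) = 227 + 22.4 = 249.4 → 249
rgb(249, 249, 249) = #f9f9f9.

#f9f9f9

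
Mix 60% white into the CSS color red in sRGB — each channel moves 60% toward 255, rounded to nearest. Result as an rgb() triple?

CSS red is rgb(255, 0, 0).
Lerp each channel 60% toward 255:
  R: 255 + 0.6×(255−255) = 255 + 0 = 255 → 255
  G: 0 + 153 = 153 → 153
  B: 0 + 153 = 153 → 153

rgb(255, 153, 153)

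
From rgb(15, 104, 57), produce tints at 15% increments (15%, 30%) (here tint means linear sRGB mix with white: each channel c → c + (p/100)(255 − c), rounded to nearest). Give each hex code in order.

#337f57, #579574

15%: (15 + 36 = 51→51, 104 + 22.65 = 126.65→127, 57 + 29.7 = 86.7→87) → #337f57
30%: (15 + 72 = 87→87, 104 + 45.3 = 149.3→149, 57 + 59.4 = 116.4→116) → #579574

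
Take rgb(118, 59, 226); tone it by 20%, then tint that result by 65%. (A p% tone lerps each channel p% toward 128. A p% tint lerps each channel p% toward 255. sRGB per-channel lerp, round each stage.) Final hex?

Lerp each channel 20% toward 128:
  R: 118 + 2 = 120 → 120
  G: 59 + 0.2×(128−59) = 59 + 13.8 = 72.8 → 73
  B: 226 + 0.2×(128−226) = 226 − 19.6 = 206.4 → 206
After the tone: rgb(120, 73, 206) = #7849CE.
Per channel, c → c + 0.65(255 − c):
  R: 120 + 0.65×(255−120) = 120 + 87.75 = 207.75 → 208
  G: 73 + 0.65×(255−73) = 73 + 118.3 = 191.3 → 191
  B: 206 + 0.65×(255−206) = 206 + 31.85 = 237.85 → 238
rgb(208, 191, 238) = #D0BFEE.

#D0BFEE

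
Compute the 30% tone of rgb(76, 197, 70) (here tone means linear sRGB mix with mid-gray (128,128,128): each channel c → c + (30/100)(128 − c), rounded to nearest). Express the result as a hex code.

#5cb057

A 30% tone moves each channel 30% toward 128:
  R: 76 + 0.3×(128−76) = 76 + 15.6 = 91.6 → 92
  G: 197 + 0.3×(128−197) = 197 − 20.7 = 176.3 → 176
  B: 70 + 0.3×(128−70) = 70 + 17.4 = 87.4 → 87
rgb(92, 176, 87) = #5cb057.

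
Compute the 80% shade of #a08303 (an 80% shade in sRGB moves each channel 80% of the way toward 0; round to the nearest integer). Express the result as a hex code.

#201a01

#a08303 is rgb(160, 131, 3).
Per channel, c → c + 0.8(0 − c):
  R: 160 − 128 = 32 → 32
  G: 131 − 104.8 = 26.2 → 26
  B: 3 + 0.8×(0−3) = 3 − 2.4 = 0.6 → 1
rgb(32, 26, 1) = #201a01.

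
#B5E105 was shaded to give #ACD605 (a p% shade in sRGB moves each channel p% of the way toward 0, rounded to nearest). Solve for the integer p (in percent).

#B5E105 is rgb(181, 225, 5); #ACD605 is rgb(172, 214, 5).
On the G channel (widest range): 214 ≈ 225 + (p/100)(0 − 225), so p ≈ 100×(214 − 225)/(0 − 225) = -1100/-225 = 4.89.
p = 5 reproduces all three channels after rounding.

5%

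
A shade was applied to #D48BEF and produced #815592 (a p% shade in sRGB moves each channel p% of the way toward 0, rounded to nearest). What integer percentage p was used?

39%

#D48BEF is rgb(212, 139, 239); #815592 is rgb(129, 85, 146).
On the B channel (widest range): 146 ≈ 239 + (p/100)(0 − 239), so p ≈ 100×(146 − 239)/(0 − 239) = -9300/-239 = 38.91.
p = 39 reproduces all three channels after rounding.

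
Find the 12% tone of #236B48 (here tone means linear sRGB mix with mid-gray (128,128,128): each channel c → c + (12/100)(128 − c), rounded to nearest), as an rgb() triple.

rgb(46, 110, 79)

#236B48 is rgb(35, 107, 72).
Per channel, c → c + 0.12(128 − c):
  R: 35 + 0.12×(128−35) = 35 + 11.16 = 46.16 → 46
  G: 107 + 2.52 = 109.52 → 110
  B: 72 + 0.12×(128−72) = 72 + 6.72 = 78.72 → 79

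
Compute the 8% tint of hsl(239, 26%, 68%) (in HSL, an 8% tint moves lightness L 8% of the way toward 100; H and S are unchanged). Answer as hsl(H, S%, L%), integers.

L moves 8% from 68 toward 100: 68 + 2.56 = 70.56 → 71.
H and S are unchanged.

hsl(239, 26%, 71%)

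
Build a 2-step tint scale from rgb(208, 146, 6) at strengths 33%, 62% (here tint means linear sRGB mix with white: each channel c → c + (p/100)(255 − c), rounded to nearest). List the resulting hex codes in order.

#e0b658, #edd6a0

33%: (208 + 15.51 = 223.51→224, 146 + 35.97 = 181.97→182, 6 + 82.17 = 88.17→88) → #e0b658
62%: (208 + 29.14 = 237.14→237, 146 + 67.58 = 213.58→214, 6 + 154.38 = 160.38→160) → #edd6a0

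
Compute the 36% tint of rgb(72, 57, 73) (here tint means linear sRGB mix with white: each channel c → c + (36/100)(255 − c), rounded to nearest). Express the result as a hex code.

#8A808B

Lerp each channel 36% toward 255:
  R: 72 + 65.88 = 137.88 → 138
  G: 57 + 0.36×(255−57) = 57 + 71.28 = 128.28 → 128
  B: 73 + 0.36×(255−73) = 73 + 65.52 = 138.52 → 139
rgb(138, 128, 139) = #8A808B.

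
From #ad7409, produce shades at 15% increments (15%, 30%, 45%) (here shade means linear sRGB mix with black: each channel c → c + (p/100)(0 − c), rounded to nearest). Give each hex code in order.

#936308, #795106, #5f4005

#ad7409 is rgb(173, 116, 9).
15%: (173 − 25.95 = 147.05→147, 116 − 17.4 = 98.6→99, 9 − 1.35 = 7.65→8) → #936308
30%: (173 − 51.9 = 121.1→121, 116 − 34.8 = 81.2→81, 9 − 2.7 = 6.3→6) → #795106
45%: (173 − 77.85 = 95.15→95, 116 − 52.2 = 63.8→64, 9 − 4.05 = 4.95→5) → #5f4005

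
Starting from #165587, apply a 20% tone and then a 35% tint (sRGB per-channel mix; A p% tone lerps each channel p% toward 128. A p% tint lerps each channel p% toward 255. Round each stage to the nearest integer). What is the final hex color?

#165587 is rgb(22, 85, 135).
A 20% tone moves each channel 20% toward 128:
  R: 22 + 21.2 = 43.2 → 43
  G: 85 + 0.2×(128−85) = 85 + 8.6 = 93.6 → 94
  B: 135 − 1.4 = 133.6 → 134
After the tone: rgb(43, 94, 134) = #2B5E86.
Lerp each channel 35% toward 255:
  R: 43 + 0.35×(255−43) = 43 + 74.2 = 117.2 → 117
  G: 94 + 0.35×(255−94) = 94 + 56.35 = 150.35 → 150
  B: 134 + 42.35 = 176.35 → 176
rgb(117, 150, 176) = #7596B0.

#7596B0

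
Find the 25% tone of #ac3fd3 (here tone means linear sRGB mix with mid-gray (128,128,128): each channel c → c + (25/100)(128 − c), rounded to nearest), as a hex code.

#a14fbe

#ac3fd3 is rgb(172, 63, 211).
A 25% tone moves each channel 25% toward 128:
  R: 172 − 11 = 161 → 161
  G: 63 + 16.25 = 79.25 → 79
  B: 211 + 0.25×(128−211) = 211 − 20.75 = 190.25 → 190
rgb(161, 79, 190) = #a14fbe.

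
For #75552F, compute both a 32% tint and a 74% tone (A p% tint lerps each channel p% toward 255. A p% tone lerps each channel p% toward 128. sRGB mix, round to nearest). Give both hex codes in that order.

#75552F is rgb(117, 85, 47).
32% tint:
  R: 117 + 44.16 = 161.16 → 161
  G: 85 + 0.32×(255−85) = 85 + 54.4 = 139.4 → 139
  B: 47 + 0.32×(255−47) = 47 + 66.56 = 113.56 → 114
  → #A18B72
74% tone:
  R: 117 + 0.74×(128−117) = 117 + 8.14 = 125.14 → 125
  G: 85 + 31.82 = 116.82 → 117
  B: 47 + 0.74×(128−47) = 47 + 59.94 = 106.94 → 107
  → #7D756B

#A18B72, #7D756B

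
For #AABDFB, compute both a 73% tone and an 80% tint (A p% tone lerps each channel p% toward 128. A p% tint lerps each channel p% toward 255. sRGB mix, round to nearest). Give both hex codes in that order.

#AABDFB is rgb(170, 189, 251).
73% tone:
  R: 170 − 30.66 = 139.34 → 139
  G: 189 − 44.53 = 144.47 → 144
  B: 251 − 89.79 = 161.21 → 161
  → #8B90A1
80% tint:
  R: 170 + 0.8×(255−170) = 170 + 68 = 238 → 238
  G: 189 + 0.8×(255−189) = 189 + 52.8 = 241.8 → 242
  B: 251 + 0.8×(255−251) = 251 + 3.2 = 254.2 → 254
  → #EEF2FE

#8B90A1, #EEF2FE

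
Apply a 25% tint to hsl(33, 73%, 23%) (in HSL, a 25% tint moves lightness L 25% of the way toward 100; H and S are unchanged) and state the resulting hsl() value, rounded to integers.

L moves 25% from 23 toward 100: 23 + 19.25 = 42.25 → 42.
H and S are unchanged.

hsl(33, 73%, 42%)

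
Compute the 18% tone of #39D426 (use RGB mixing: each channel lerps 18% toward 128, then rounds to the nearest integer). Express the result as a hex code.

#46C536

#39D426 is rgb(57, 212, 38).
Lerp each channel 18% toward 128:
  R: 57 + 0.18×(128−57) = 57 + 12.78 = 69.78 → 70
  G: 212 + 0.18×(128−212) = 212 − 15.12 = 196.88 → 197
  B: 38 + 0.18×(128−38) = 38 + 16.2 = 54.2 → 54
rgb(70, 197, 54) = #46C536.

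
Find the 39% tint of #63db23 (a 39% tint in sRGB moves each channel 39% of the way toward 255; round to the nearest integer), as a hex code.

#a0e979

#63db23 is rgb(99, 219, 35).
Per channel, c → c + 0.39(255 − c):
  R: 99 + 0.39×(255−99) = 99 + 60.84 = 159.84 → 160
  G: 219 + 14.04 = 233.04 → 233
  B: 35 + 85.8 = 120.8 → 121
rgb(160, 233, 121) = #a0e979.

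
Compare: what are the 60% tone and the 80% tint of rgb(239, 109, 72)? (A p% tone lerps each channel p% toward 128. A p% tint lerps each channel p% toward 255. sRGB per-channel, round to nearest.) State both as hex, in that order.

#ac786a, #fce2da

60% tone:
  R: 239 + 0.6×(128−239) = 239 − 66.6 = 172.4 → 172
  G: 109 + 11.4 = 120.4 → 120
  B: 72 + 0.6×(128−72) = 72 + 33.6 = 105.6 → 106
  → #ac786a
80% tint:
  R: 239 + 0.8×(255−239) = 239 + 12.8 = 251.8 → 252
  G: 109 + 0.8×(255−109) = 109 + 116.8 = 225.8 → 226
  B: 72 + 0.8×(255−72) = 72 + 146.4 = 218.4 → 218
  → #fce2da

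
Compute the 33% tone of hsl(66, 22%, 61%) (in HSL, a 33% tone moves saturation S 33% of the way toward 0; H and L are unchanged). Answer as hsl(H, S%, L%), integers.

hsl(66, 15%, 61%)

S moves 33% from 22 toward 0: 22 − 7.26 = 14.74 → 15.
H and L are unchanged.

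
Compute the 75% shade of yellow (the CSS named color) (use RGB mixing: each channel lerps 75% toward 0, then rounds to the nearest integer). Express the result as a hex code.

#404000

CSS yellow is rgb(255, 255, 0).
Per channel, c → c + 0.75(0 − c):
  R: 255 + 0.75×(0−255) = 255 − 191.25 = 63.75 → 64
  G: 255 + 0.75×(0−255) = 255 − 191.25 = 63.75 → 64
  B: 0 + 0 = 0 → 0
rgb(64, 64, 0) = #404000.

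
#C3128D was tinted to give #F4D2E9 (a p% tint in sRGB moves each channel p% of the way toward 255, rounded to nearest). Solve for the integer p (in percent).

81%

#C3128D is rgb(195, 18, 141); #F4D2E9 is rgb(244, 210, 233).
On the G channel (widest range): 210 ≈ 18 + (p/100)(255 − 18), so p ≈ 100×(210 − 18)/(255 − 18) = 19200/237 = 81.01.
p = 81 reproduces all three channels after rounding.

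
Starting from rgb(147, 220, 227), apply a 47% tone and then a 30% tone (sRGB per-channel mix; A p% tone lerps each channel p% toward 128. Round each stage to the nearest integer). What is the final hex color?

Lerp each channel 47% toward 128:
  R: 147 + 0.47×(128−147) = 147 − 8.93 = 138.07 → 138
  G: 220 − 43.24 = 176.76 → 177
  B: 227 + 0.47×(128−227) = 227 − 46.53 = 180.47 → 180
After the tone: rgb(138, 177, 180) = #8ab1b4.
A 30% tone moves each channel 30% toward 128:
  R: 138 + 0.3×(128−138) = 138 − 3 = 135 → 135
  G: 177 + 0.3×(128−177) = 177 − 14.7 = 162.3 → 162
  B: 180 − 15.6 = 164.4 → 164
rgb(135, 162, 164) = #87a2a4.

#87a2a4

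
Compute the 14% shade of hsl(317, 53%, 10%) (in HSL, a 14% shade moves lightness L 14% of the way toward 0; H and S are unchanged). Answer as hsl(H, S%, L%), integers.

hsl(317, 53%, 9%)

L moves 14% from 10 toward 0: 10 − 1.4 = 8.6 → 9.
H and S are unchanged.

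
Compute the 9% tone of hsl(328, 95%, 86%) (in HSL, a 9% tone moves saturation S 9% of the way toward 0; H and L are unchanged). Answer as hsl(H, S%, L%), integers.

S moves 9% from 95 toward 0: 95 − 8.55 = 86.45 → 86.
H and L are unchanged.

hsl(328, 86%, 86%)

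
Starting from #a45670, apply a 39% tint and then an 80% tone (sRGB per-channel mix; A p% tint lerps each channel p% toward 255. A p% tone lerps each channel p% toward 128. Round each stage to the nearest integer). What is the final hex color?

#8e8588

#a45670 is rgb(164, 86, 112).
A 39% tint moves each channel 39% toward 255:
  R: 164 + 35.49 = 199.49 → 199
  G: 86 + 0.39×(255−86) = 86 + 65.91 = 151.91 → 152
  B: 112 + 0.39×(255−112) = 112 + 55.77 = 167.77 → 168
After the tint: rgb(199, 152, 168) = #c798a8.
An 80% tone moves each channel 80% toward 128:
  R: 199 + 0.8×(128−199) = 199 − 56.8 = 142.2 → 142
  G: 152 + 0.8×(128−152) = 152 − 19.2 = 132.8 → 133
  B: 168 − 32 = 136 → 136
rgb(142, 133, 136) = #8e8588.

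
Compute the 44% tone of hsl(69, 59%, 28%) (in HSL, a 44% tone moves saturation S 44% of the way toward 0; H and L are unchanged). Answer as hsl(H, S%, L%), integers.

hsl(69, 33%, 28%)

S moves 44% from 59 toward 0: 59 − 25.96 = 33.04 → 33.
H and L are unchanged.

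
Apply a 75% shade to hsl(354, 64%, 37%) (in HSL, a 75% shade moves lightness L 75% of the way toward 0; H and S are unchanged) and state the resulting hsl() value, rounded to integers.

L moves 75% from 37 toward 0: 37 − 27.75 = 9.25 → 9.
H and S are unchanged.

hsl(354, 64%, 9%)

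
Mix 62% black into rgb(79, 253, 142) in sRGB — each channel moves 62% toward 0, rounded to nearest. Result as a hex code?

#1E6036

Per channel, c → c + 0.62(0 − c):
  R: 79 + 0.62×(0−79) = 79 − 48.98 = 30.02 → 30
  G: 253 − 156.86 = 96.14 → 96
  B: 142 + 0.62×(0−142) = 142 − 88.04 = 53.96 → 54
rgb(30, 96, 54) = #1E6036.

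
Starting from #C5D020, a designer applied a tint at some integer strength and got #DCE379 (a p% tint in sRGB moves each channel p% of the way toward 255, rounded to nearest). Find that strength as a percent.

40%

#C5D020 is rgb(197, 208, 32); #DCE379 is rgb(220, 227, 121).
On the B channel (widest range): 121 ≈ 32 + (p/100)(255 − 32), so p ≈ 100×(121 − 32)/(255 − 32) = 8900/223 = 39.91.
p = 40 reproduces all three channels after rounding.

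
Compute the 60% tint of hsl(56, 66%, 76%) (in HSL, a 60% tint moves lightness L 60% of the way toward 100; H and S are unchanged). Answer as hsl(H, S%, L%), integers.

L moves 60% from 76 toward 100: 76 + 14.4 = 90.4 → 90.
H and S are unchanged.

hsl(56, 66%, 90%)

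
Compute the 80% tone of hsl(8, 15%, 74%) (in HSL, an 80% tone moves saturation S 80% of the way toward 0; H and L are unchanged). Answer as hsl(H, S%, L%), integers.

S moves 80% from 15 toward 0: 15 − 12 = 3 → 3.
H and L are unchanged.

hsl(8, 3%, 74%)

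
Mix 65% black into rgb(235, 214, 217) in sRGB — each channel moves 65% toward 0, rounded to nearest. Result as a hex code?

Lerp each channel 65% toward 0:
  R: 235 − 152.75 = 82.25 → 82
  G: 214 + 0.65×(0−214) = 214 − 139.1 = 74.9 → 75
  B: 217 + 0.65×(0−217) = 217 − 141.05 = 75.95 → 76
rgb(82, 75, 76) = #524B4C.

#524B4C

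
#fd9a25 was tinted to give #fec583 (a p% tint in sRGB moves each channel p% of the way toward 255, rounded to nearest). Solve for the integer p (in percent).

#fd9a25 is rgb(253, 154, 37); #fec583 is rgb(254, 197, 131).
On the B channel (widest range): 131 ≈ 37 + (p/100)(255 − 37), so p ≈ 100×(131 − 37)/(255 − 37) = 9400/218 = 43.12.
p = 43 reproduces all three channels after rounding.

43%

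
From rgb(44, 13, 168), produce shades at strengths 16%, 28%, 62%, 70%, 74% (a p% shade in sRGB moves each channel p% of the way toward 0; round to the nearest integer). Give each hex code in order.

16%: (44 − 7.04 = 36.96→37, 13 − 2.08 = 10.92→11, 168 − 26.88 = 141.12→141) → #250B8D
28%: (44 − 12.32 = 31.68→32, 13 − 3.64 = 9.36→9, 168 − 47.04 = 120.96→121) → #200979
62%: (44 − 27.28 = 16.72→17, 13 − 8.06 = 4.94→5, 168 − 104.16 = 63.84→64) → #110540
70%: (44 − 30.8 = 13.2→13, 13 − 9.1 = 3.9→4, 168 − 117.6 = 50.4→50) → #0D0432
74%: (44 − 32.56 = 11.44→11, 13 − 9.62 = 3.38→3, 168 − 124.32 = 43.68→44) → #0B032C

#250B8D, #200979, #110540, #0D0432, #0B032C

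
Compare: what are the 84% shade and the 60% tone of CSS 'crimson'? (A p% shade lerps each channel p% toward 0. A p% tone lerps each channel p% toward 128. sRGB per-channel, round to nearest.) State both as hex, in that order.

CSS crimson is rgb(220, 20, 60).
84% shade:
  R: 220 − 184.8 = 35.2 → 35
  G: 20 + 0.84×(0−20) = 20 − 16.8 = 3.2 → 3
  B: 60 + 0.84×(0−60) = 60 − 50.4 = 9.6 → 10
  → #23030A
60% tone:
  R: 220 − 55.2 = 164.8 → 165
  G: 20 + 0.6×(128−20) = 20 + 64.8 = 84.8 → 85
  B: 60 + 0.6×(128−60) = 60 + 40.8 = 100.8 → 101
  → #A55565

#23030A, #A55565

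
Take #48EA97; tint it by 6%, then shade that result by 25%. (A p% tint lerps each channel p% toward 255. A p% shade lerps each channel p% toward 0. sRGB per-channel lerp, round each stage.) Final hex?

#48EA97 is rgb(72, 234, 151).
A 6% tint moves each channel 6% toward 255:
  R: 72 + 0.06×(255−72) = 72 + 10.98 = 82.98 → 83
  G: 234 + 1.26 = 235.26 → 235
  B: 151 + 0.06×(255−151) = 151 + 6.24 = 157.24 → 157
After the tint: rgb(83, 235, 157) = #53EB9D.
A 25% shade moves each channel 25% toward 0:
  R: 83 − 20.75 = 62.25 → 62
  G: 235 + 0.25×(0−235) = 235 − 58.75 = 176.25 → 176
  B: 157 − 39.25 = 117.75 → 118
rgb(62, 176, 118) = #3EB076.

#3EB076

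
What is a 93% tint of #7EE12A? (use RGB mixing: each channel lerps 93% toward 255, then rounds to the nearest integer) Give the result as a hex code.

#F6FDF0

#7EE12A is rgb(126, 225, 42).
Lerp each channel 93% toward 255:
  R: 126 + 0.93×(255−126) = 126 + 119.97 = 245.97 → 246
  G: 225 + 0.93×(255−225) = 225 + 27.9 = 252.9 → 253
  B: 42 + 0.93×(255−42) = 42 + 198.09 = 240.09 → 240
rgb(246, 253, 240) = #F6FDF0.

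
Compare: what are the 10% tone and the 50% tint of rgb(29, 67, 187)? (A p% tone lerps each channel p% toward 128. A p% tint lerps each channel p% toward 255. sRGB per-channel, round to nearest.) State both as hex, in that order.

#2749B5, #8EA1DD

10% tone:
  R: 29 + 0.1×(128−29) = 29 + 9.9 = 38.9 → 39
  G: 67 + 0.1×(128−67) = 67 + 6.1 = 73.1 → 73
  B: 187 + 0.1×(128−187) = 187 − 5.9 = 181.1 → 181
  → #2749B5
50% tint:
  R: 29 + 0.5×(255−29) = 29 + 113 = 142 → 142
  G: 67 + 0.5×(255−67) = 67 + 94 = 161 → 161
  B: 187 + 34 = 221 → 221
  → #8EA1DD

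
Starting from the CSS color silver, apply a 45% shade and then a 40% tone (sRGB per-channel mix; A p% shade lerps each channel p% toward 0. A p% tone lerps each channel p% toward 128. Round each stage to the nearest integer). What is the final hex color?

CSS silver is rgb(192, 192, 192).
Per channel, c → c + 0.45(0 − c):
  R: 192 − 86.4 = 105.6 → 106
  G: 192 + 0.45×(0−192) = 192 − 86.4 = 105.6 → 106
  B: 192 + 0.45×(0−192) = 192 − 86.4 = 105.6 → 106
After the shade: rgb(106, 106, 106) = #6A6A6A.
Per channel, c → c + 0.4(128 − c):
  R: 106 + 8.8 = 114.8 → 115
  G: 106 + 8.8 = 114.8 → 115
  B: 106 + 8.8 = 114.8 → 115
rgb(115, 115, 115) = #737373.

#737373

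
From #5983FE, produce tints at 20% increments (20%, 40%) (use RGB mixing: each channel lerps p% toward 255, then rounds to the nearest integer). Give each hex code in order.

#5983FE is rgb(89, 131, 254).
20%: (89 + 33.2 = 122.2→122, 131 + 24.8 = 155.8→156, 254→254) → #7A9CFE
40%: (89 + 66.4 = 155.4→155, 131 + 49.6 = 180.6→181, 254→254) → #9BB5FE

#7A9CFE, #9BB5FE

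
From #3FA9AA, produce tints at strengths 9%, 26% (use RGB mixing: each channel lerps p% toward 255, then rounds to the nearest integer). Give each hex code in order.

#50B1B2, #71BFC0

#3FA9AA is rgb(63, 169, 170).
9%: (63 + 17.28 = 80.28→80, 169 + 7.74 = 176.74→177, 170 + 7.65 = 177.65→178) → #50B1B2
26%: (63 + 49.92 = 112.92→113, 169 + 22.36 = 191.36→191, 170 + 22.1 = 192.1→192) → #71BFC0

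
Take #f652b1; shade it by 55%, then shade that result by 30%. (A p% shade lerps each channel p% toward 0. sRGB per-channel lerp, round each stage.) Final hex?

#f652b1 is rgb(246, 82, 177).
Lerp each channel 55% toward 0:
  R: 246 − 135.3 = 110.7 → 111
  G: 82 + 0.55×(0−82) = 82 − 45.1 = 36.9 → 37
  B: 177 − 97.35 = 79.65 → 80
After the shade: rgb(111, 37, 80) = #6f2550.
A 30% shade moves each channel 30% toward 0:
  R: 111 + 0.3×(0−111) = 111 − 33.3 = 77.7 → 78
  G: 37 + 0.3×(0−37) = 37 − 11.1 = 25.9 → 26
  B: 80 − 24 = 56 → 56
rgb(78, 26, 56) = #4e1a38.

#4e1a38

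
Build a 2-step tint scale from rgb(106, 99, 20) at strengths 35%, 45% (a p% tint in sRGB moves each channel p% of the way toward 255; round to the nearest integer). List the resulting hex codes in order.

#9e9a66, #ada97e

35%: (106 + 52.15 = 158.15→158, 99 + 54.6 = 153.6→154, 20 + 82.25 = 102.25→102) → #9e9a66
45%: (106 + 67.05 = 173.05→173, 99 + 70.2 = 169.2→169, 20 + 105.75 = 125.75→126) → #ada97e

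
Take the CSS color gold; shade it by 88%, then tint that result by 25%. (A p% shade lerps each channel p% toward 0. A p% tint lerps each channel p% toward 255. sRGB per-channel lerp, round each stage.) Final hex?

CSS gold is rgb(255, 215, 0).
An 88% shade moves each channel 88% toward 0:
  R: 255 + 0.88×(0−255) = 255 − 224.4 = 30.6 → 31
  G: 215 − 189.2 = 25.8 → 26
  B: 0 + 0.88×(0−0) = 0 + 0 = 0 → 0
After the shade: rgb(31, 26, 0) = #1F1A00.
A 25% tint moves each channel 25% toward 255:
  R: 31 + 56 = 87 → 87
  G: 26 + 57.25 = 83.25 → 83
  B: 0 + 0.25×(255−0) = 0 + 63.75 = 63.75 → 64
rgb(87, 83, 64) = #575340.

#575340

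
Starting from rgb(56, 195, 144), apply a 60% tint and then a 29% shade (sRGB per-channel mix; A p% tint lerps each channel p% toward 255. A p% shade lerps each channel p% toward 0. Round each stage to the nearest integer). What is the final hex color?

#7CA496

Per channel, c → c + 0.6(255 − c):
  R: 56 + 119.4 = 175.4 → 175
  G: 195 + 0.6×(255−195) = 195 + 36 = 231 → 231
  B: 144 + 66.6 = 210.6 → 211
After the tint: rgb(175, 231, 211) = #AFE7D3.
Per channel, c → c + 0.29(0 − c):
  R: 175 − 50.75 = 124.25 → 124
  G: 231 + 0.29×(0−231) = 231 − 66.99 = 164.01 → 164
  B: 211 + 0.29×(0−211) = 211 − 61.19 = 149.81 → 150
rgb(124, 164, 150) = #7CA496.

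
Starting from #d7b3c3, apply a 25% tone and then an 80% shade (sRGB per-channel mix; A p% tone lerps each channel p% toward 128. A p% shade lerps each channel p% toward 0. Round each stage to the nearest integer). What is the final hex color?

#d7b3c3 is rgb(215, 179, 195).
Lerp each channel 25% toward 128:
  R: 215 + 0.25×(128−215) = 215 − 21.75 = 193.25 → 193
  G: 179 + 0.25×(128−179) = 179 − 12.75 = 166.25 → 166
  B: 195 + 0.25×(128−195) = 195 − 16.75 = 178.25 → 178
After the tone: rgb(193, 166, 178) = #c1a6b2.
Per channel, c → c + 0.8(0 − c):
  R: 193 − 154.4 = 38.6 → 39
  G: 166 + 0.8×(0−166) = 166 − 132.8 = 33.2 → 33
  B: 178 + 0.8×(0−178) = 178 − 142.4 = 35.6 → 36
rgb(39, 33, 36) = #272124.

#272124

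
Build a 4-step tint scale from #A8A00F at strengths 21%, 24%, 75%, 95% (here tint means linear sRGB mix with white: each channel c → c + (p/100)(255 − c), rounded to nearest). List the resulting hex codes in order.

#BAB441, #BDB749, #E9E7C3, #FBFAF3

#A8A00F is rgb(168, 160, 15).
21%: (168 + 18.27 = 186.27→186, 160 + 19.95 = 179.95→180, 15 + 50.4 = 65.4→65) → #BAB441
24%: (168 + 20.88 = 188.88→189, 160 + 22.8 = 182.8→183, 15 + 57.6 = 72.6→73) → #BDB749
75%: (168 + 65.25 = 233.25→233, 160 + 71.25 = 231.25→231, 15 + 180 = 195→195) → #E9E7C3
95%: (168 + 82.65 = 250.65→251, 160 + 90.25 = 250.25→250, 15 + 228 = 243→243) → #FBFAF3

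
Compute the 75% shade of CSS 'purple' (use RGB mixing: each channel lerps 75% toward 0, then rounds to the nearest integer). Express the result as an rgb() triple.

rgb(32, 0, 32)

CSS purple is rgb(128, 0, 128).
Lerp each channel 75% toward 0:
  R: 128 − 96 = 32 → 32
  G: 0 + 0 = 0 → 0
  B: 128 + 0.75×(0−128) = 128 − 96 = 32 → 32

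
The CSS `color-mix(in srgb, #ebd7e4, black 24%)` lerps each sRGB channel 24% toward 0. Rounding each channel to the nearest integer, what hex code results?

#ebd7e4 is rgb(235, 215, 228).
Per channel, c → c + 0.24(0 − c):
  R: 235 + 0.24×(0−235) = 235 − 56.4 = 178.6 → 179
  G: 215 − 51.6 = 163.4 → 163
  B: 228 + 0.24×(0−228) = 228 − 54.72 = 173.28 → 173
rgb(179, 163, 173) = #b3a3ad.

#b3a3ad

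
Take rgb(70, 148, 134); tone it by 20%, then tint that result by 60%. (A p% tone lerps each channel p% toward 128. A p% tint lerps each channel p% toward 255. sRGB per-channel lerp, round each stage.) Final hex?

#bad3ce

Per channel, c → c + 0.2(128 − c):
  R: 70 + 0.2×(128−70) = 70 + 11.6 = 81.6 → 82
  G: 148 − 4 = 144 → 144
  B: 134 + 0.2×(128−134) = 134 − 1.2 = 132.8 → 133
After the tone: rgb(82, 144, 133) = #529085.
A 60% tint moves each channel 60% toward 255:
  R: 82 + 103.8 = 185.8 → 186
  G: 144 + 66.6 = 210.6 → 211
  B: 133 + 0.6×(255−133) = 133 + 73.2 = 206.2 → 206
rgb(186, 211, 206) = #bad3ce.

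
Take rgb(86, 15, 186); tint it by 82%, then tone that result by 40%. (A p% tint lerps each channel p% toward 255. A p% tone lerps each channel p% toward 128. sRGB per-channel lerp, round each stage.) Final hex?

Per channel, c → c + 0.82(255 − c):
  R: 86 + 138.58 = 224.58 → 225
  G: 15 + 0.82×(255−15) = 15 + 196.8 = 211.8 → 212
  B: 186 + 0.82×(255−186) = 186 + 56.58 = 242.58 → 243
After the tint: rgb(225, 212, 243) = #E1D4F3.
Per channel, c → c + 0.4(128 − c):
  R: 225 − 38.8 = 186.2 → 186
  G: 212 + 0.4×(128−212) = 212 − 33.6 = 178.4 → 178
  B: 243 + 0.4×(128−243) = 243 − 46 = 197 → 197
rgb(186, 178, 197) = #BAB2C5.

#BAB2C5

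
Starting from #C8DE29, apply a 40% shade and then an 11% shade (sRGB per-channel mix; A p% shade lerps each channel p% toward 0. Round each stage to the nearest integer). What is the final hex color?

#C8DE29 is rgb(200, 222, 41).
Lerp each channel 40% toward 0:
  R: 200 − 80 = 120 → 120
  G: 222 − 88.8 = 133.2 → 133
  B: 41 − 16.4 = 24.6 → 25
After the shade: rgb(120, 133, 25) = #788519.
An 11% shade moves each channel 11% toward 0:
  R: 120 + 0.11×(0−120) = 120 − 13.2 = 106.8 → 107
  G: 133 + 0.11×(0−133) = 133 − 14.63 = 118.37 → 118
  B: 25 + 0.11×(0−25) = 25 − 2.75 = 22.25 → 22
rgb(107, 118, 22) = #6B7616.

#6B7616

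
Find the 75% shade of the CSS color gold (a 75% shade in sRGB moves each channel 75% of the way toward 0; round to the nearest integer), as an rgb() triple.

rgb(64, 54, 0)

CSS gold is rgb(255, 215, 0).
A 75% shade moves each channel 75% toward 0:
  R: 255 + 0.75×(0−255) = 255 − 191.25 = 63.75 → 64
  G: 215 + 0.75×(0−215) = 215 − 161.25 = 53.75 → 54
  B: 0 + 0.75×(0−0) = 0 + 0 = 0 → 0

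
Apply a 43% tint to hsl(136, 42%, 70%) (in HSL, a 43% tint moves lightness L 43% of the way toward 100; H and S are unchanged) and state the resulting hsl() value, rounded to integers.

L moves 43% from 70 toward 100: 70 + 12.9 = 82.9 → 83.
H and S are unchanged.

hsl(136, 42%, 83%)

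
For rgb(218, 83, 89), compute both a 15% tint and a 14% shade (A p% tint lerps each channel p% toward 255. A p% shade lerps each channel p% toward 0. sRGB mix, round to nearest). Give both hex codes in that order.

15% tint:
  R: 218 + 0.15×(255−218) = 218 + 5.55 = 223.55 → 224
  G: 83 + 0.15×(255−83) = 83 + 25.8 = 108.8 → 109
  B: 89 + 24.9 = 113.9 → 114
  → #E06D72
14% shade:
  R: 218 + 0.14×(0−218) = 218 − 30.52 = 187.48 → 187
  G: 83 − 11.62 = 71.38 → 71
  B: 89 − 12.46 = 76.54 → 77
  → #BB474D

#E06D72, #BB474D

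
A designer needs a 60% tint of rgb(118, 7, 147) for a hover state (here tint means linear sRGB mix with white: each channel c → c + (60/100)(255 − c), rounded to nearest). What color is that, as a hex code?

Per channel, c → c + 0.6(255 − c):
  R: 118 + 0.6×(255−118) = 118 + 82.2 = 200.2 → 200
  G: 7 + 148.8 = 155.8 → 156
  B: 147 + 64.8 = 211.8 → 212
rgb(200, 156, 212) = #C89CD4.

#C89CD4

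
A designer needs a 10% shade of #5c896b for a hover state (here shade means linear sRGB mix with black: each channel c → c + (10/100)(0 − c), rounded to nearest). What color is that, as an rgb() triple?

#5c896b is rgb(92, 137, 107).
Per channel, c → c + 0.1(0 − c):
  R: 92 + 0.1×(0−92) = 92 − 9.2 = 82.8 → 83
  G: 137 − 13.7 = 123.3 → 123
  B: 107 − 10.7 = 96.3 → 96

rgb(83, 123, 96)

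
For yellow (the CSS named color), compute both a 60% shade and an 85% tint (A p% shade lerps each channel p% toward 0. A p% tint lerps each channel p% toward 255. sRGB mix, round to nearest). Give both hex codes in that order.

#666600, #FFFFD9

CSS yellow is rgb(255, 255, 0).
60% shade:
  R: 255 + 0.6×(0−255) = 255 − 153 = 102 → 102
  G: 255 + 0.6×(0−255) = 255 − 153 = 102 → 102
  B: 0 + 0.6×(0−0) = 0 + 0 = 0 → 0
  → #666600
85% tint:
  R: 255 + 0.85×(255−255) = 255 + 0 = 255 → 255
  G: 255 + 0 = 255 → 255
  B: 0 + 216.75 = 216.75 → 217
  → #FFFFD9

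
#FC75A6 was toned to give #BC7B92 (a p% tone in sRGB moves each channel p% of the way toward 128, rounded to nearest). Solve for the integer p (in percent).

52%

#FC75A6 is rgb(252, 117, 166); #BC7B92 is rgb(188, 123, 146).
On the R channel (widest range): 188 ≈ 252 + (p/100)(128 − 252), so p ≈ 100×(188 − 252)/(128 − 252) = -6400/-124 = 51.61.
p = 52 reproduces all three channels after rounding.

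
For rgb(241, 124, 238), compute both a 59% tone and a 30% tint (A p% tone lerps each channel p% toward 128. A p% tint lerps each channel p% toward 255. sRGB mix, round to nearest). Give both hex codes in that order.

#ae7ead, #f5a3f3

59% tone:
  R: 241 − 66.67 = 174.33 → 174
  G: 124 + 2.36 = 126.36 → 126
  B: 238 + 0.59×(128−238) = 238 − 64.9 = 173.1 → 173
  → #ae7ead
30% tint:
  R: 241 + 4.2 = 245.2 → 245
  G: 124 + 0.3×(255−124) = 124 + 39.3 = 163.3 → 163
  B: 238 + 5.1 = 243.1 → 243
  → #f5a3f3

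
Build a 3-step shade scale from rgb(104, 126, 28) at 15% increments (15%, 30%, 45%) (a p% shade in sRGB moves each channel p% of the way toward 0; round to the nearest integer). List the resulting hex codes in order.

#586B18, #495814, #39450F

15%: (104 − 15.6 = 88.4→88, 126 − 18.9 = 107.1→107, 28 − 4.2 = 23.8→24) → #586B18
30%: (104 − 31.2 = 72.8→73, 126 − 37.8 = 88.2→88, 28 − 8.4 = 19.6→20) → #495814
45%: (104 − 46.8 = 57.2→57, 126 − 56.7 = 69.3→69, 28 − 12.6 = 15.4→15) → #39450F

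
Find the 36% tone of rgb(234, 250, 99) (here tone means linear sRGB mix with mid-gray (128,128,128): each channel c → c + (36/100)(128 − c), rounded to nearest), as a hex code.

#C4CE6D

A 36% tone moves each channel 36% toward 128:
  R: 234 + 0.36×(128−234) = 234 − 38.16 = 195.84 → 196
  G: 250 − 43.92 = 206.08 → 206
  B: 99 + 0.36×(128−99) = 99 + 10.44 = 109.44 → 109
rgb(196, 206, 109) = #C4CE6D.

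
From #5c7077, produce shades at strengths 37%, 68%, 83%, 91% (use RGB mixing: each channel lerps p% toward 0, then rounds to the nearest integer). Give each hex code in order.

#3a474b, #1d2426, #101314, #080a0b

#5c7077 is rgb(92, 112, 119).
37%: (92 − 34.04 = 57.96→58, 112 − 41.44 = 70.56→71, 119 − 44.03 = 74.97→75) → #3a474b
68%: (92 − 62.56 = 29.44→29, 112 − 76.16 = 35.84→36, 119 − 80.92 = 38.08→38) → #1d2426
83%: (92 − 76.36 = 15.64→16, 112 − 92.96 = 19.04→19, 119 − 98.77 = 20.23→20) → #101314
91%: (92 − 83.72 = 8.28→8, 112 − 101.92 = 10.08→10, 119 − 108.29 = 10.71→11) → #080a0b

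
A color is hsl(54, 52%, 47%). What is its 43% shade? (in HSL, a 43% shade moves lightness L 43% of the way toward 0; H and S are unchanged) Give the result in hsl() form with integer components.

L moves 43% from 47 toward 0: 47 − 20.21 = 26.79 → 27.
H and S are unchanged.

hsl(54, 52%, 27%)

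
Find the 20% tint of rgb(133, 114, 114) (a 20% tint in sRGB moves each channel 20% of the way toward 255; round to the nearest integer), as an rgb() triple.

Per channel, c → c + 0.2(255 − c):
  R: 133 + 0.2×(255−133) = 133 + 24.4 = 157.4 → 157
  G: 114 + 0.2×(255−114) = 114 + 28.2 = 142.2 → 142
  B: 114 + 0.2×(255−114) = 114 + 28.2 = 142.2 → 142

rgb(157, 142, 142)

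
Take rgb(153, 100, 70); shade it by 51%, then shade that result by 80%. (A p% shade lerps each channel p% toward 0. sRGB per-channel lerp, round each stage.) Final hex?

A 51% shade moves each channel 51% toward 0:
  R: 153 − 78.03 = 74.97 → 75
  G: 100 + 0.51×(0−100) = 100 − 51 = 49 → 49
  B: 70 + 0.51×(0−70) = 70 − 35.7 = 34.3 → 34
After the shade: rgb(75, 49, 34) = #4B3122.
Lerp each channel 80% toward 0:
  R: 75 + 0.8×(0−75) = 75 − 60 = 15 → 15
  G: 49 − 39.2 = 9.8 → 10
  B: 34 − 27.2 = 6.8 → 7
rgb(15, 10, 7) = #0F0A07.

#0F0A07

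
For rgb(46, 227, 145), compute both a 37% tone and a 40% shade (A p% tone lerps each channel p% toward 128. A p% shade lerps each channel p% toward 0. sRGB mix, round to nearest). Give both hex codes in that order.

37% tone:
  R: 46 + 0.37×(128−46) = 46 + 30.34 = 76.34 → 76
  G: 227 + 0.37×(128−227) = 227 − 36.63 = 190.37 → 190
  B: 145 + 0.37×(128−145) = 145 − 6.29 = 138.71 → 139
  → #4CBE8B
40% shade:
  R: 46 − 18.4 = 27.6 → 28
  G: 227 + 0.4×(0−227) = 227 − 90.8 = 136.2 → 136
  B: 145 + 0.4×(0−145) = 145 − 58 = 87 → 87
  → #1C8857

#4CBE8B, #1C8857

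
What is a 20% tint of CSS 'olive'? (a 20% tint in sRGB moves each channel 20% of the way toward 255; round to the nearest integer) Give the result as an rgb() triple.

CSS olive is rgb(128, 128, 0).
Lerp each channel 20% toward 255:
  R: 128 + 25.4 = 153.4 → 153
  G: 128 + 25.4 = 153.4 → 153
  B: 0 + 0.2×(255−0) = 0 + 51 = 51 → 51

rgb(153, 153, 51)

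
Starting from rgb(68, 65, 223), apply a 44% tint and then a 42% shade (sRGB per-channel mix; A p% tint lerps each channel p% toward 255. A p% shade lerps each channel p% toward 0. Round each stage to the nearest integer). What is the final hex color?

#575689

Lerp each channel 44% toward 255:
  R: 68 + 82.28 = 150.28 → 150
  G: 65 + 0.44×(255−65) = 65 + 83.6 = 148.6 → 149
  B: 223 + 14.08 = 237.08 → 237
After the tint: rgb(150, 149, 237) = #9695ED.
A 42% shade moves each channel 42% toward 0:
  R: 150 + 0.42×(0−150) = 150 − 63 = 87 → 87
  G: 149 + 0.42×(0−149) = 149 − 62.58 = 86.42 → 86
  B: 237 + 0.42×(0−237) = 237 − 99.54 = 137.46 → 137
rgb(87, 86, 137) = #575689.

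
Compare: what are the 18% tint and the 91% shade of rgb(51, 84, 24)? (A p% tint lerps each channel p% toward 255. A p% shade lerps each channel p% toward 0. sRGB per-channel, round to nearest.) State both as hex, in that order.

#587342, #050802

18% tint:
  R: 51 + 36.72 = 87.72 → 88
  G: 84 + 0.18×(255−84) = 84 + 30.78 = 114.78 → 115
  B: 24 + 41.58 = 65.58 → 66
  → #587342
91% shade:
  R: 51 − 46.41 = 4.59 → 5
  G: 84 + 0.91×(0−84) = 84 − 76.44 = 7.56 → 8
  B: 24 − 21.84 = 2.16 → 2
  → #050802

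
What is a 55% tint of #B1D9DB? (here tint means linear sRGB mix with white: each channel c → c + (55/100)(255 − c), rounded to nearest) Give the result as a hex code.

#DCEEEF

#B1D9DB is rgb(177, 217, 219).
Lerp each channel 55% toward 255:
  R: 177 + 42.9 = 219.9 → 220
  G: 217 + 0.55×(255−217) = 217 + 20.9 = 237.9 → 238
  B: 219 + 0.55×(255−219) = 219 + 19.8 = 238.8 → 239
rgb(220, 238, 239) = #DCEEEF.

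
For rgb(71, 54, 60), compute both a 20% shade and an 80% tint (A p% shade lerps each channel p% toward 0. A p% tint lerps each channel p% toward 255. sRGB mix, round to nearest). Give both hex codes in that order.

20% shade:
  R: 71 + 0.2×(0−71) = 71 − 14.2 = 56.8 → 57
  G: 54 + 0.2×(0−54) = 54 − 10.8 = 43.2 → 43
  B: 60 − 12 = 48 → 48
  → #392B30
80% tint:
  R: 71 + 147.2 = 218.2 → 218
  G: 54 + 0.8×(255−54) = 54 + 160.8 = 214.8 → 215
  B: 60 + 156 = 216 → 216
  → #DAD7D8

#392B30, #DAD7D8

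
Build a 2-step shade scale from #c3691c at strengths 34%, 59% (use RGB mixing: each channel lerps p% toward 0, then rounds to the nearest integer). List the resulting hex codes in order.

#c3691c is rgb(195, 105, 28).
34%: (195 − 66.3 = 128.7→129, 105 − 35.7 = 69.3→69, 28 − 9.52 = 18.48→18) → #814512
59%: (195 − 115.05 = 79.95→80, 105 − 61.95 = 43.05→43, 28 − 16.52 = 11.48→11) → #502b0b

#814512, #502b0b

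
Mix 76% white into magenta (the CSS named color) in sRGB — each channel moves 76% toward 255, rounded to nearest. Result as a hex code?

#FFC2FF

CSS magenta is rgb(255, 0, 255).
A 76% tint moves each channel 76% toward 255:
  R: 255 + 0.76×(255−255) = 255 + 0 = 255 → 255
  G: 0 + 193.8 = 193.8 → 194
  B: 255 + 0.76×(255−255) = 255 + 0 = 255 → 255
rgb(255, 194, 255) = #FFC2FF.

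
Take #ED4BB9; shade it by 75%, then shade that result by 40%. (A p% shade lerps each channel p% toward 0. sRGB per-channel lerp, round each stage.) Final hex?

#ED4BB9 is rgb(237, 75, 185).
Per channel, c → c + 0.75(0 − c):
  R: 237 + 0.75×(0−237) = 237 − 177.75 = 59.25 → 59
  G: 75 + 0.75×(0−75) = 75 − 56.25 = 18.75 → 19
  B: 185 + 0.75×(0−185) = 185 − 138.75 = 46.25 → 46
After the shade: rgb(59, 19, 46) = #3B132E.
A 40% shade moves each channel 40% toward 0:
  R: 59 + 0.4×(0−59) = 59 − 23.6 = 35.4 → 35
  G: 19 + 0.4×(0−19) = 19 − 7.6 = 11.4 → 11
  B: 46 − 18.4 = 27.6 → 28
rgb(35, 11, 28) = #230B1C.

#230B1C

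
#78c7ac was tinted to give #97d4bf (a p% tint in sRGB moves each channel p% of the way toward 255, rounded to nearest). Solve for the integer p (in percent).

23%

#78c7ac is rgb(120, 199, 172); #97d4bf is rgb(151, 212, 191).
On the R channel (widest range): 151 ≈ 120 + (p/100)(255 − 120), so p ≈ 100×(151 − 120)/(255 − 120) = 3100/135 = 22.96.
p = 23 reproduces all three channels after rounding.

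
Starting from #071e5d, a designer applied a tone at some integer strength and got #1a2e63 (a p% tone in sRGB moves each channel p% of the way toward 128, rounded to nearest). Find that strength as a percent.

#071e5d is rgb(7, 30, 93); #1a2e63 is rgb(26, 46, 99).
On the R channel (widest range): 26 ≈ 7 + (p/100)(128 − 7), so p ≈ 100×(26 − 7)/(128 − 7) = 1900/121 = 15.70.
p = 16 reproduces all three channels after rounding.

16%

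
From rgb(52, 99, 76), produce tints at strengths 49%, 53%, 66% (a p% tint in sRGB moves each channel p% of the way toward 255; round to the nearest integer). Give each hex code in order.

#97AFA4, #A0B6AB, #BACAC2

49%: (52 + 99.47 = 151.47→151, 99 + 76.44 = 175.44→175, 76 + 87.71 = 163.71→164) → #97AFA4
53%: (52 + 107.59 = 159.59→160, 99 + 82.68 = 181.68→182, 76 + 94.87 = 170.87→171) → #A0B6AB
66%: (52 + 133.98 = 185.98→186, 99 + 102.96 = 201.96→202, 76 + 118.14 = 194.14→194) → #BACAC2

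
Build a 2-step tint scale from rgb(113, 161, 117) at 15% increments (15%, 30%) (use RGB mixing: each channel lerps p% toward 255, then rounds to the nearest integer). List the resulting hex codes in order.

#86af8a, #9cbd9e

15%: (113 + 21.3 = 134.3→134, 161 + 14.1 = 175.1→175, 117 + 20.7 = 137.7→138) → #86af8a
30%: (113 + 42.6 = 155.6→156, 161 + 28.2 = 189.2→189, 117 + 41.4 = 158.4→158) → #9cbd9e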